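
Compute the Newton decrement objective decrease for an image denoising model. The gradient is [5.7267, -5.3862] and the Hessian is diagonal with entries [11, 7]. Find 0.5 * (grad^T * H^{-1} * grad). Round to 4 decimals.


Step 1: H is diagonal, so H^(-1) * g = [0.5206, -0.7695].
Step 2: g^T H^(-1) g = sum_i g_i^2 / H_ii
  = (5.7267)^2/11 + (-5.3862)^2/7
  = 2.9814 + 4.1445 = 7.1258
Step 3: Objective decrease = 0.5 * g^T H^(-1) g = 3.5629


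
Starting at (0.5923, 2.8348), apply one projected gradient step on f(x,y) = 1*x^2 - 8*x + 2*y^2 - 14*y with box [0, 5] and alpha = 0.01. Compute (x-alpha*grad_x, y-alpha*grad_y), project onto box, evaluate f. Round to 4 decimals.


Step 1: Compute gradient at (0.5923, 2.8348).
grad_x = 2*1*0.5923 - 8 = -6.8154
grad_y = 2*2*2.8348 - 14 = -2.6608
Step 2: Gradient step.
x_raw = 0.5923 - 0.01*-6.8154 = 0.6605
y_raw = 2.8348 - 0.01*-2.6608 = 2.8614
Step 3: Project onto [0, 5].
x_proj = clip(0.6605) = 0.6605
y_proj = clip(2.8614) = 2.8614
Step 4: Evaluate f.
f(0.6605, 2.8614) = -28.5318


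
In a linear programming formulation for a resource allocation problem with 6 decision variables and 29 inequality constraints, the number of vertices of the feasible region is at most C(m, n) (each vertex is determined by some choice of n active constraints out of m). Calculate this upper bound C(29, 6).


Each vertex corresponds to some choice of n active constraints out of m, so the number of vertices is at most C(m, n) = m! / (n!(m-n)!).
m = 29, n = 6
Numerator: 29 * 28 * 27 * 26 * 25 * 24
Denominator: 6! = 720
C(29, 6) = 475020


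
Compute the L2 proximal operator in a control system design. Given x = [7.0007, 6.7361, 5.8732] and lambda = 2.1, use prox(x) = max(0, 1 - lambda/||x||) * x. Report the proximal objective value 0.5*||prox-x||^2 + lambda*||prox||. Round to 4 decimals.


Step 1: Compute ||x||.
||x|| = 11.3525
Step 2: Compute scaling factor.
scale = max(0, 1 - 2.1/11.3525) = 0.815
Step 3: prox(x) = [5.7057, 5.49, 4.7868]
||prox(x)|| = 9.2525
Step 4: Proximal objective.
0.5*||prox-x||^2 = 2.205
lambda*||prox|| = 19.4303
Total = 21.6353


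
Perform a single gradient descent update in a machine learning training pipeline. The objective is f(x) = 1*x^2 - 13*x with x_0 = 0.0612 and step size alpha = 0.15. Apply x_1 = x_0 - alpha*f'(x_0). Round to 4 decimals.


We compute the gradient at x_0 and apply the update.
f'(x) = 2*x - 13
f'(0.0612) = 2*0.0612 - 13 = -12.8776
x_1 = 0.0612 - 0.15*-12.8776 = 1.9928


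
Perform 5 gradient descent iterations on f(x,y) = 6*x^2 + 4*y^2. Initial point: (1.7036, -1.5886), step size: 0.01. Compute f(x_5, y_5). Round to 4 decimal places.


Gradient descent on f(x,y) = 6*x^2 + 4*y^2.
Starting point: (1.7036, -1.5886), alpha = 0.01
Step 1: grad_x = 2*6*1.7036 = 20.4432, grad_y = 2*4*-1.5886 = -12.7088
  x_1 = 1.7036 - 0.01*20.4432 = 1.4992
  y_1 = -1.5886 - 0.01*-12.7088 = -1.4615
Step 2: grad_x = 2*6*1.4992 = 17.99, grad_y = 2*4*-1.4615 = -11.6921
  x_2 = 1.4992 - 0.01*17.99 = 1.3193
  y_2 = -1.4615 - 0.01*-11.6921 = -1.3446
Step 3: grad_x = 2*6*1.3193 = 15.8312, grad_y = 2*4*-1.3446 = -10.7567
  x_3 = 1.3193 - 0.01*15.8312 = 1.161
  y_3 = -1.3446 - 0.01*-10.7567 = -1.237
Step 4: grad_x = 2*6*1.161 = 13.9315, grad_y = 2*4*-1.237 = -9.8962
  x_4 = 1.161 - 0.01*13.9315 = 1.0216
  y_4 = -1.237 - 0.01*-9.8962 = -1.1381
Step 5: grad_x = 2*6*1.0216 = 12.2597, grad_y = 2*4*-1.1381 = -9.1045
  x_5 = 1.0216 - 0.01*12.2597 = 0.899
  y_5 = -1.1381 - 0.01*-9.1045 = -1.047
f(0.899, -1.047) = 6*0.899^2 + 4*(-1.047)^2 = 9.2347


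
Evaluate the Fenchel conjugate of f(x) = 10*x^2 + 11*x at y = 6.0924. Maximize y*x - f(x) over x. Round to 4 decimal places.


f*(y) = sup_x {y*x - a*x^2 - b*x} = sup_x {(y-b)*x - a*x^2}
FOC: (y - b) - 2a*x = 0 => x* = (y - b)/(2a)
x* = (6.0924 - 11)/(2*10) = -0.2454
f*(6.0924) = (y-b)^2/(4a) = (6.0924 - 11)^2/(4*10)
= 24.0845/40 = 0.6021


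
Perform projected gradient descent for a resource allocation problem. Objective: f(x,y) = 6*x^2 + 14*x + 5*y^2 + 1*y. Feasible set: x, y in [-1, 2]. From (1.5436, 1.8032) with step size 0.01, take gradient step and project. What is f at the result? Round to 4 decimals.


Step 1: Compute gradient at (1.5436, 1.8032).
grad_x = 2*6*1.5436 + 14 = 32.5232
grad_y = 2*5*1.8032 + 1 = 19.032
Step 2: Gradient step.
x_raw = 1.5436 - 0.01*32.5232 = 1.2184
y_raw = 1.8032 - 0.01*19.032 = 1.6129
Step 3: Project onto [-1, 2].
x_proj = clip(1.2184) = 1.2184
y_proj = clip(1.6129) = 1.6129
Step 4: Evaluate f.
f(1.2184, 1.6129) = 40.5835


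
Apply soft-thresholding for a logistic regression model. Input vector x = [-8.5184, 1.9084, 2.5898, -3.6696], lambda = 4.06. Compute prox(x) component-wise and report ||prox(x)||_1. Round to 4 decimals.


Soft-thresholding with lambda = 4.06:
prox(-8.5184) = sign(-8.5184)*max(|-8.5184| - 4.06, 0) = -4.4584
prox(1.9084) = sign(1.9084)*max(|1.9084| - 4.06, 0) = 0.0
prox(2.5898) = sign(2.5898)*max(|2.5898| - 4.06, 0) = 0.0
prox(-3.6696) = sign(-3.6696)*max(|-3.6696| - 4.06, 0) = 0.0
prox(x) = [-4.4584, 0.0, 0.0, 0.0]
||prox(x)||_1 = 4.4584 + 0.0 + 0.0 + 0.0 = 4.4584


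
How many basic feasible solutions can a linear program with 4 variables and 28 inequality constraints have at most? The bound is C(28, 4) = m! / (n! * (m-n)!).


Each vertex corresponds to some choice of n active constraints out of m, so the number of vertices is at most C(m, n) = m! / (n!(m-n)!).
m = 28, n = 4
Numerator: 28 * 27 * 26 * 25
Denominator: 4! = 24
C(28, 4) = 20475


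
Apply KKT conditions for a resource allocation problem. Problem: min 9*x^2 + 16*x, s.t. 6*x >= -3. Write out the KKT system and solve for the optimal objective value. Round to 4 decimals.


Step 1: Try lambda = 0 (constraint inactive).
x_unc = -16/(2*9) = -0.8889
Check: 6*-0.8889 = -5.3334 < -3 -- violated!
Step 2: Constraint must be active: 6*x = -3
x* = -3/6 = -0.5
lambda = (2*9*(-0.5) + 16)/6 = 1.1667
Step 3: Compute optimal value.
f(x*) = 9*(-0.5)^2 + 16*(-0.5) = -5.75


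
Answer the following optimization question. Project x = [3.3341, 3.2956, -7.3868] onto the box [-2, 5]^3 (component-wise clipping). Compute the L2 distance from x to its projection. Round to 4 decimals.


Project each component onto [-2, 5].
clip(3.3341) = 3.3341, clip(3.2956) = 3.2956, clip(-7.3868) = -2.0
Projection = [3.3341, 3.2956, -2.0]
Squared diffs: [0.0, 0.0, 29.0176]
Distance = sqrt(29.0176) = 5.3868


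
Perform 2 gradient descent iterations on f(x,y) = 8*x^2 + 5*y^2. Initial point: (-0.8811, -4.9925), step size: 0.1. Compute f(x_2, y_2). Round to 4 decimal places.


Gradient descent on f(x,y) = 8*x^2 + 5*y^2.
Starting point: (-0.8811, -4.9925), alpha = 0.1
Step 1: grad_x = 2*8*-0.8811 = -14.0976, grad_y = 2*5*-4.9925 = -49.925
  x_1 = -0.8811 - 0.1*-14.0976 = 0.5287
  y_1 = -4.9925 - 0.1*-49.925 = 0.0
Step 2: grad_x = 2*8*0.5287 = 8.4586, grad_y = 2*5*0.0 = 0.0
  x_2 = 0.5287 - 0.1*8.4586 = -0.3172
  y_2 = 0.0 - 0.1*0.0 = 0.0
f(-0.3172, 0.0) = 8*(-0.3172)^2 + 5*0.0^2 = 0.8049


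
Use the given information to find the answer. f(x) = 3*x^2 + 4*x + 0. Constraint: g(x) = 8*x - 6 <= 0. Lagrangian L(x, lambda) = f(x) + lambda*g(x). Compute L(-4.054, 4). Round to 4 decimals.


Step 1: Evaluate f(x).
f(-4.054) = 3*(-4.054)^2 + 4*(-4.054) + 0 = 33.0887
Step 2: Evaluate g(x).
g(-4.054) = 8*-4.054 - 6 = -38.432
Step 3: Compute Lagrangian.
L = 33.0887 + 4*-38.432 = -120.6393


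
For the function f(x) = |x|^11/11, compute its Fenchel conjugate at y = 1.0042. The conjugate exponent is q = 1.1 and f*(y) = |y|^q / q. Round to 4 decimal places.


The conjugate exponent q satisfies 1/p + 1/q = 1.
p = 11, so q = 11/(11 - 1) = 1.1
|y|^q = 1.0042^1.1 = 1.0046
f*(1.0042) = 1.0046 / 1.1 = 0.9133


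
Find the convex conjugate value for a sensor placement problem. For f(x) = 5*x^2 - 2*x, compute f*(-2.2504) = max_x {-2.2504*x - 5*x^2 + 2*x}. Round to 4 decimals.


f*(y) = sup_x {y*x - a*x^2 - b*x} = sup_x {(y-b)*x - a*x^2}
FOC: (y - b) - 2a*x = 0 => x* = (y - b)/(2a)
x* = (-2.2504 + 2)/(2*5) = -0.025
f*(-2.2504) = (y-b)^2/(4a) = (-2.2504 + 2)^2/(4*5)
= 0.0627/20 = 0.0031


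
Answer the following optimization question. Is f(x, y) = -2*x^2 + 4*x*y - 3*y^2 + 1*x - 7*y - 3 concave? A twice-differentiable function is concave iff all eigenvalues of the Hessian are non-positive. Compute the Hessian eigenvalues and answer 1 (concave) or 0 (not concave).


The Hessian of f(x,y) = -2*x^2 + 4*x*y - 3*y^2 + 1*x - 7*y - 3 is:
H = [[-4, 4], [4, -6]]
Trace = -4 - 6 = -10
Determinant = -4*-6 - (4)^2 = 8
Discriminant = (-10)^2 - 4*8 = 68.0
Eigenvalues: lambda_1 = -9.1231, lambda_2 = -0.8769
The function is concave.

1


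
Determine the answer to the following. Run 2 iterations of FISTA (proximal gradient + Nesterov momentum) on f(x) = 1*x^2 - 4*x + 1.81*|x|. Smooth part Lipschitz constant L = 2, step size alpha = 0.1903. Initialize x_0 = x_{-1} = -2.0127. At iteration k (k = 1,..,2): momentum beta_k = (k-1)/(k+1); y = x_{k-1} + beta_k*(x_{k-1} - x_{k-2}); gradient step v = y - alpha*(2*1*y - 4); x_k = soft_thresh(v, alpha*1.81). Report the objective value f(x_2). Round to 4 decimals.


FISTA on f(x) = 1*x^2 - 4*x + 1.81*|x|
L = 2, alpha = 0.1903
Iteration 1: beta = 0.0, y = -2.0127 + 0.0*(-2.0127 + 2.0127) = -2.0127
  grad(y) = -8.0254, v = y - alpha*grad = -0.4855
  prox(v) = soft_thresh(-0.4855, 0.3444) = -0.141
Iteration 2: beta = 0.3333, y = -0.141 + 0.3333*(-0.141 + 2.0127) = 0.4829
  grad(y) = -3.0343, v = y - alpha*grad = 1.0603
  prox(v) = soft_thresh(1.0603, 0.3444) = 0.7158
f(x_2) = 1*0.7158^2 - 4*0.7158 + 1.81*|0.7158| = -1.0553


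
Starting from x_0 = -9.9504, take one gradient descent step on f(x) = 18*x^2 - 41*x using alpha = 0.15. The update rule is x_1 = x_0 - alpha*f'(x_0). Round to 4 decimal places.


We compute the gradient at x_0 and apply the update.
f'(x) = 36*x - 41
f'(-9.9504) = 36*-9.9504 - 41 = -399.2144
x_1 = -9.9504 - 0.15*-399.2144 = 49.9318


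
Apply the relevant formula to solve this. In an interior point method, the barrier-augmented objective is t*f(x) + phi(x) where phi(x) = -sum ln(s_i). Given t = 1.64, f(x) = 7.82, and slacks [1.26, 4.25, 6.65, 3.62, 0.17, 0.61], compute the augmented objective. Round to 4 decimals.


Step 1: Compute log-barrier.
ln values: [0.2311, 1.4469, 1.8946, 1.2865, -1.772, -0.4943]
phi = -(0.2311 + 1.4469 + 1.8946 + 1.2865 - 1.772 - 0.4943) = -2.5929
Step 2: Compute augmented objective.
t*f(x) = 1.64*7.82 = 12.8248
Total = 12.8248 - 2.5929 = 10.2319


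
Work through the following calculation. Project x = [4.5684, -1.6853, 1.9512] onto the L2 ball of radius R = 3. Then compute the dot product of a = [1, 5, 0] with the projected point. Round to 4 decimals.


Step 1: Compute ||x|| (intermediates to 6 decimals).
||x|| = sqrt(4.5684^2 + (-1.6853)^2 + 1.9512^2) = 5.245731
Step 2: Project.
Since ||x|| > R, scale = R/||x|| = 3/5.245731 = 0.571894, proj(x) = scale * x
proj(x) = [2.612641, -0.963813, 1.11588]
Step 3: Dot product.
a^T * proj(x) = 1*2.612641 + 5*(-0.963813) + 0*1.11588 = -2.2064


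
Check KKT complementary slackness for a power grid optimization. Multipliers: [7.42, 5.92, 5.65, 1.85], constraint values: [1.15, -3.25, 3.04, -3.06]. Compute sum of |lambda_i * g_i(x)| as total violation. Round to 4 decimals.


KKT complementary slackness check:
lambda_1 * g_1 = 7.42 * 1.15 = 8.533
lambda_2 * g_2 = 5.92 * -3.25 = -19.24
lambda_3 * g_3 = 5.65 * 3.04 = 17.176
lambda_4 * g_4 = 1.85 * -3.06 = -5.661
Total violation = 8.533 + 19.24 + 17.176 + 5.661 = 50.61


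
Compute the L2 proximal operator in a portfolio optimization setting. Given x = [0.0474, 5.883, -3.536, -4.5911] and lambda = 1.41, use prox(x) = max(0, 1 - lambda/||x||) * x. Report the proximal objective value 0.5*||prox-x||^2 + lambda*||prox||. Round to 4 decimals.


Step 1: Compute ||x||.
||x|| = 8.2579
Step 2: Compute scaling factor.
scale = max(0, 1 - 1.41/8.2579) = 0.8293
Step 3: prox(x) = [0.0393, 4.8785, -2.9322, -3.8072]
||prox(x)|| = 6.8479
Step 4: Proximal objective.
0.5*||prox-x||^2 = 0.9941
lambda*||prox|| = 9.6555
Total = 10.6496


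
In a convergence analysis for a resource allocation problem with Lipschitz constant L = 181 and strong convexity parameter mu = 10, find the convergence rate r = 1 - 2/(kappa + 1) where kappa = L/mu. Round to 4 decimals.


Step 1: Compute the condition number.
kappa = L/mu = 181/10 = 18.1
Step 2: Compute the convergence rate.
r = 1 - 2/(kappa + 1) = 1 - 2*mu/(L + mu) = (L - mu)/(L + mu) = 171/191 = 0.8953


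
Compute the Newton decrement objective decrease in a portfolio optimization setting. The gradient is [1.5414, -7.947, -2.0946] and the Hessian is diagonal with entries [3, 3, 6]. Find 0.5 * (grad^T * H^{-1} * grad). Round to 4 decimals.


Step 1: H is diagonal, so H^(-1) * g = [0.5138, -2.649, -0.3491].
Step 2: g^T H^(-1) g = sum_i g_i^2 / H_ii
  = (1.5414)^2/3 + (-7.947)^2/3 + (-2.0946)^2/6
  = 0.792 + 21.0516 + 0.7312 = 22.5748
Step 3: Objective decrease = 0.5 * g^T H^(-1) g = 11.2874


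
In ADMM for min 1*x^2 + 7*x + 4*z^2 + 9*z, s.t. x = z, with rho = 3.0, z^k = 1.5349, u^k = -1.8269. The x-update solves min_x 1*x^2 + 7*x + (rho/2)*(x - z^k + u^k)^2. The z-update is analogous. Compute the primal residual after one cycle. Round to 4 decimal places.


ADMM iteration with rho = 3.0, z^k = 1.5349, u^k = -1.8269
Step 1: x-update.
Minimize 1*x^2 + 7*x + (3.0/2)*(x - 1.5349 - 1.8269)^2
FOC: (2*1 + 3.0)*x = -7 + 3.0*(1.5349 + 1.8269)
x^{k+1} = 0.6171
Step 2: z-update.
Minimize 4*z^2 + 9*z + (3.0/2)*(0.6171 - z - 1.8269)^2
FOC: (2*4 + 3.0)*z = -9 + 3.0*(0.6171 - 1.8269)
z^{k+1} = -1.1481
Step 3: u-update.
u^{k+1} = -1.8269 + 0.6171 + 1.1481 = -0.0617
Step 4: Primal residual = |0.6171 + 1.1481| = 1.7652


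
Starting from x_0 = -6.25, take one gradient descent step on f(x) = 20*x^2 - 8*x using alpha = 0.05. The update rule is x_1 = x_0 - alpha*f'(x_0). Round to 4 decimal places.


We compute the gradient at x_0 and apply the update.
f'(x) = 40*x - 8
f'(-6.25) = 40*-6.25 - 8 = -258.0
x_1 = -6.25 - 0.05*-258.0 = 6.65


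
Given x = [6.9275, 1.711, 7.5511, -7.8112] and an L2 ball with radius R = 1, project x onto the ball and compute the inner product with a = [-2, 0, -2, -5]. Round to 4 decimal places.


Step 1: Compute ||x|| (intermediates to 6 decimals).
||x|| = sqrt(6.9275^2 + 1.711^2 + 7.5511^2 + (-7.8112)^2) = 12.998143
Step 2: Project.
Since ||x|| > R, scale = R/||x|| = 1/12.998143 = 0.076934, proj(x) = scale * x
proj(x) = [0.53296, 0.131634, 0.580936, -0.600947]
Step 3: Dot product.
a^T * proj(x) = -2*0.53296 + 0*0.131634 - 2*0.580936 - 5*(-0.600947) = 0.7769


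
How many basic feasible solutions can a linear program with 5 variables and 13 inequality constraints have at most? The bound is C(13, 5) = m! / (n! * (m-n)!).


Each vertex corresponds to some choice of n active constraints out of m, so the number of vertices is at most C(m, n) = m! / (n!(m-n)!).
m = 13, n = 5
Numerator: 13 * 12 * 11 * 10 * 9
Denominator: 5! = 120
C(13, 5) = 1287


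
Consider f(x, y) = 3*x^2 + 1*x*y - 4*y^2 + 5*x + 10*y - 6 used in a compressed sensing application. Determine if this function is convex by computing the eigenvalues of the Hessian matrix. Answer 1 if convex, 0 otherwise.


The Hessian of f(x,y) = 3*x^2 + 1*x*y - 4*y^2 + 5*x + 10*y - 6 is:
H = [[6, 1], [1, -8]]
Trace = 6 - 8 = -2
Determinant = 6*-8 - (1)^2 = -49
Discriminant = (-2)^2 - 4*-49 = 200.0
Eigenvalues: lambda_1 = -8.0711, lambda_2 = 6.0711
The function is not convex.

0


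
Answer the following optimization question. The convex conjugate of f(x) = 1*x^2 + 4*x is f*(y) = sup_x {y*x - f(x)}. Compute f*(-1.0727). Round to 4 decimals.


f*(y) = sup_x {y*x - a*x^2 - b*x} = sup_x {(y-b)*x - a*x^2}
FOC: (y - b) - 2a*x = 0 => x* = (y - b)/(2a)
x* = (-1.0727 - 4)/(2*1) = -2.5364
f*(-1.0727) = (y-b)^2/(4a) = (-1.0727 - 4)^2/(4*1)
= 25.7323/4 = 6.4331


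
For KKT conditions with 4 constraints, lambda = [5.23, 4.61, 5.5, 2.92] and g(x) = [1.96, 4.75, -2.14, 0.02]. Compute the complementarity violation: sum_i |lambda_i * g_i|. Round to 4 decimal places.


KKT complementary slackness check:
lambda_1 * g_1 = 5.23 * 1.96 = 10.2508
lambda_2 * g_2 = 4.61 * 4.75 = 21.8975
lambda_3 * g_3 = 5.5 * -2.14 = -11.77
lambda_4 * g_4 = 2.92 * 0.02 = 0.0584
Total violation = 10.2508 + 21.8975 + 11.77 + 0.0584 = 43.9767


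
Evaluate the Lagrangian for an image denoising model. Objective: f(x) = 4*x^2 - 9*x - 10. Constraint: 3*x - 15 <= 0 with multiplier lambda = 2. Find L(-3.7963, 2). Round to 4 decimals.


Step 1: Evaluate f(x).
f(-3.7963) = 4*(-3.7963)^2 - 9*(-3.7963) - 10 = 81.8143
Step 2: Evaluate g(x).
g(-3.7963) = 3*-3.7963 - 15 = -26.3889
Step 3: Compute Lagrangian.
L = 81.8143 + 2*-26.3889 = 29.0365


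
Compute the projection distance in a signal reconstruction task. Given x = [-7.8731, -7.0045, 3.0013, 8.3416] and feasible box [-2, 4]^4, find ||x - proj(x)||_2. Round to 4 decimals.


Project each component onto [-2, 4].
clip(-7.8731) = -2.0, clip(-7.0045) = -2.0, clip(3.0013) = 3.0013, clip(8.3416) = 4.0
Projection = [-2.0, -2.0, 3.0013, 4.0]
Squared diffs: [34.4933, 25.045, 0.0, 18.8495]
Distance = sqrt(78.3878) = 8.8537


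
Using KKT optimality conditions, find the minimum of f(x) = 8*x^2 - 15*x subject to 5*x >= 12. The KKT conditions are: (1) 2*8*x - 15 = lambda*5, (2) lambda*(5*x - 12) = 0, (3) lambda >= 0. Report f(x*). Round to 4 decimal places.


Step 1: Try lambda = 0 (constraint inactive).
x_unc = 15/(2*8) = 0.9375
Check: 5*0.9375 = 4.6875 < 12 -- violated!
Step 2: Constraint must be active: 5*x = 12
x* = 12/5 = 2.4
lambda = (2*8*2.4 - 15)/5 = 4.68
Step 3: Compute optimal value.
f(x*) = 8*2.4^2 - 15*2.4 = 10.08


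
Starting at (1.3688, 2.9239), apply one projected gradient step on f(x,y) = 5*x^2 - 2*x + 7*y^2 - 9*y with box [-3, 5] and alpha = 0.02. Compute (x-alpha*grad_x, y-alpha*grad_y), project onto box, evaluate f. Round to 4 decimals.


Step 1: Compute gradient at (1.3688, 2.9239).
grad_x = 2*5*1.3688 - 2 = 11.688
grad_y = 2*7*2.9239 - 9 = 31.9346
Step 2: Gradient step.
x_raw = 1.3688 - 0.02*11.688 = 1.135
y_raw = 2.9239 - 0.02*31.9346 = 2.2852
Step 3: Project onto [-3, 5].
x_proj = clip(1.135) = 1.135
y_proj = clip(2.2852) = 2.2852
Step 4: Evaluate f.
f(1.135, 2.2852) = 20.1599


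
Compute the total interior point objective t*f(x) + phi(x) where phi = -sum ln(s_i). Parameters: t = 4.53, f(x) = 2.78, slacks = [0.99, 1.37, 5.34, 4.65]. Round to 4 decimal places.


Step 1: Compute log-barrier.
ln values: [-0.0101, 0.3148, 1.6752, 1.5369]
phi = -(-0.0101 + 0.3148 + 1.6752 + 1.5369) = -3.5169
Step 2: Compute augmented objective.
t*f(x) = 4.53*2.78 = 12.5934
Total = 12.5934 - 3.5169 = 9.0765


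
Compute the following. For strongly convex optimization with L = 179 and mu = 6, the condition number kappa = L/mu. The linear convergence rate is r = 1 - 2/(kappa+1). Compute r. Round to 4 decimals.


Step 1: Compute the condition number.
kappa = L/mu = 179/6 = 29.8333
Step 2: Compute the convergence rate.
r = 1 - 2/(kappa + 1) = 1 - 2*mu/(L + mu) = (L - mu)/(L + mu) = 173/185 = 0.9351


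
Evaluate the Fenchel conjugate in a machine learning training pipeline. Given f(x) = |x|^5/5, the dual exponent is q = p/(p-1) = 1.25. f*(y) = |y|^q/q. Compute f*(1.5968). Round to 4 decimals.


The conjugate exponent q satisfies 1/p + 1/q = 1.
p = 5, so q = 5/(5 - 1) = 1.25
|y|^q = 1.5968^1.25 = 1.795
f*(1.5968) = 1.795 / 1.25 = 1.436


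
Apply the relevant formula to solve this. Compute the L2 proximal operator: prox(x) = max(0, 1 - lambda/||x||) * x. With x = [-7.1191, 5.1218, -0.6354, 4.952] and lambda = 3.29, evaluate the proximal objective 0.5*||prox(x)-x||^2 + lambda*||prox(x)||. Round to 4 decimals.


Step 1: Compute ||x||.
||x|| = 10.0916
Step 2: Compute scaling factor.
scale = max(0, 1 - 3.29/10.0916) = 0.674
Step 3: prox(x) = [-4.7982, 3.452, -0.4283, 3.3376]
||prox(x)|| = 6.8016
Step 4: Proximal objective.
0.5*||prox-x||^2 = 5.4121
lambda*||prox|| = 22.3773
Total = 27.7893


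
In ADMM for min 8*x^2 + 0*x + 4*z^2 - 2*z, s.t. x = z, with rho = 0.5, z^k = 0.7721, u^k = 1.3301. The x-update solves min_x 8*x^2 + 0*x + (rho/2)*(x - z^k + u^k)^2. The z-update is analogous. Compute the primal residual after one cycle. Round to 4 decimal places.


ADMM iteration with rho = 0.5, z^k = 0.7721, u^k = 1.3301
Step 1: x-update.
Minimize 8*x^2 + 0*x + (0.5/2)*(x - 0.7721 + 1.3301)^2
FOC: (2*8 + 0.5)*x = 0 + 0.5*(0.7721 - 1.3301)
x^{k+1} = -0.0169
Step 2: z-update.
Minimize 4*z^2 - 2*z + (0.5/2)*(-0.0169 - z + 1.3301)^2
FOC: (2*4 + 0.5)*z = 2 + 0.5*(-0.0169 + 1.3301)
z^{k+1} = 0.3125
Step 3: u-update.
u^{k+1} = 1.3301 - 0.0169 - 0.3125 = 1.0007
Step 4: Primal residual = |-0.0169 - 0.3125| = 0.3294


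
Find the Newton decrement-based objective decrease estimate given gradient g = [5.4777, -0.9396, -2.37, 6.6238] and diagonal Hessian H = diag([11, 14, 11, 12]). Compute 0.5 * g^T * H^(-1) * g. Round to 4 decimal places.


Step 1: H is diagonal, so H^(-1) * g = [0.498, -0.0671, -0.2155, 0.552].
Step 2: g^T H^(-1) g = sum_i g_i^2 / H_ii
  = (5.4777)^2/11 + (-0.9396)^2/14 + (-2.37)^2/11 + (6.6238)^2/12
  = 2.7277 + 0.0631 + 0.5106 + 3.6562 = 6.9577
Step 3: Objective decrease = 0.5 * g^T H^(-1) g = 3.4788


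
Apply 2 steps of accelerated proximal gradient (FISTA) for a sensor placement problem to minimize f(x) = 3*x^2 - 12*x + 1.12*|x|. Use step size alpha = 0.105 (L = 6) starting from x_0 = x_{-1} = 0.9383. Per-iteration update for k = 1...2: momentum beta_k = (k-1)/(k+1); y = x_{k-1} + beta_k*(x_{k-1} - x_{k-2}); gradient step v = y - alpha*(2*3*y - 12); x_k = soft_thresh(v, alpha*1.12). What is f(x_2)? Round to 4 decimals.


FISTA on f(x) = 3*x^2 - 12*x + 1.12*|x|
L = 6, alpha = 0.105
Iteration 1: beta = 0.0, y = 0.9383 + 0.0*(0.9383 - 0.9383) = 0.9383
  grad(y) = -6.3702, v = y - alpha*grad = 1.6072
  prox(v) = soft_thresh(1.6072, 0.1176) = 1.4896
Iteration 2: beta = 0.3333, y = 1.4896 + 0.3333*(1.4896 - 0.9383) = 1.6733
  grad(y) = -1.96, v = y - alpha*grad = 1.8791
  prox(v) = soft_thresh(1.8791, 0.1176) = 1.7615
f(x_2) = 3*1.7615^2 - 12*1.7615 + 1.12*|1.7615| = -9.8565


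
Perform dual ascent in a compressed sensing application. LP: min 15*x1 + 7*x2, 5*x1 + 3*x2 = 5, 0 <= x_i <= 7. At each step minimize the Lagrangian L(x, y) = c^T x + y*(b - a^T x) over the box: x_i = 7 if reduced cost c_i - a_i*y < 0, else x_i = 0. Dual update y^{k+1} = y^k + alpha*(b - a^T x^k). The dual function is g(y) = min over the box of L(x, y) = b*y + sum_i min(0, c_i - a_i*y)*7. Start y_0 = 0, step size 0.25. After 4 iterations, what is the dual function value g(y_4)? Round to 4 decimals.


Dual ascent for LP: min 15*x1 + 7*x2, 5*x1 + 3*x2 = 5, 0 <= x_i <= 7
Step 1: y^k = 0.0, reduced costs: (15.0, 7.0)
  x^k = (0.0, 0.0), subgradient = b - a^T x = 5.0
  y^{k+1} = 0.0 + 0.25*5.0 = 1.25
Step 2: y^k = 1.25, reduced costs: (8.75, 3.25)
  x^k = (0.0, 0.0), subgradient = b - a^T x = 5.0
  y^{k+1} = 1.25 + 0.25*5.0 = 2.5
Step 3: y^k = 2.5, reduced costs: (2.5, -0.5)
  x^k = (0.0, 7.0), subgradient = b - a^T x = -16.0
  y^{k+1} = 2.5 + 0.25*-16.0 = -1.5
Step 4: y^k = -1.5, reduced costs: (22.5, 11.5)
  x^k = (0.0, 0.0), subgradient = b - a^T x = 5.0
  y^{k+1} = -1.5 + 0.25*5.0 = -0.25
Dual objective at y_4 = -0.25: reduced costs (16.25, 7.75), box minimizer x = (0.0, 0.0)
g(y_4) = b*y + (c1 - a1*y)*x1 + (c2 - a2*y)*x2 = 5*(-0.25) + 16.25*0.0 + 7.75*0.0 = -1.25 + 0.0 + 0.0 = -1.25


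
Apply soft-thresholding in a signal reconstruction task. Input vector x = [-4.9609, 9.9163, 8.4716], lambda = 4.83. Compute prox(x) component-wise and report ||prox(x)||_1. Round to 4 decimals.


Soft-thresholding with lambda = 4.83:
prox(-4.9609) = sign(-4.9609)*max(|-4.9609| - 4.83, 0) = -0.1309
prox(9.9163) = sign(9.9163)*max(|9.9163| - 4.83, 0) = 5.0863
prox(8.4716) = sign(8.4716)*max(|8.4716| - 4.83, 0) = 3.6416
prox(x) = [-0.1309, 5.0863, 3.6416]
||prox(x)||_1 = 0.1309 + 5.0863 + 3.6416 = 8.8588


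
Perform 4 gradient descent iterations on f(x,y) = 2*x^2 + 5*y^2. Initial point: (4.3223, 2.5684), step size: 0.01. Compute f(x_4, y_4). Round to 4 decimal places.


Gradient descent on f(x,y) = 2*x^2 + 5*y^2.
Starting point: (4.3223, 2.5684), alpha = 0.01
Step 1: grad_x = 2*2*4.3223 = 17.2892, grad_y = 2*5*2.5684 = 25.684
  x_1 = 4.3223 - 0.01*17.2892 = 4.1494
  y_1 = 2.5684 - 0.01*25.684 = 2.3116
Step 2: grad_x = 2*2*4.1494 = 16.5976, grad_y = 2*5*2.3116 = 23.1156
  x_2 = 4.1494 - 0.01*16.5976 = 3.9834
  y_2 = 2.3116 - 0.01*23.1156 = 2.0804
Step 3: grad_x = 2*2*3.9834 = 15.9337, grad_y = 2*5*2.0804 = 20.804
  x_3 = 3.9834 - 0.01*15.9337 = 3.8241
  y_3 = 2.0804 - 0.01*20.804 = 1.8724
Step 4: grad_x = 2*2*3.8241 = 15.2964, grad_y = 2*5*1.8724 = 18.7236
  x_4 = 3.8241 - 0.01*15.2964 = 3.6711
  y_4 = 1.8724 - 0.01*18.7236 = 1.6851
f(3.6711, 1.6851) = 2*3.6711^2 + 5*1.6851^2 = 41.1527


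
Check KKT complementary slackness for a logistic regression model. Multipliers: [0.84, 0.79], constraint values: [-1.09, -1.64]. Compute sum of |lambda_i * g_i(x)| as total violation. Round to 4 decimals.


KKT complementary slackness check:
lambda_1 * g_1 = 0.84 * -1.09 = -0.9156
lambda_2 * g_2 = 0.79 * -1.64 = -1.2956
Total violation = 0.9156 + 1.2956 = 2.2112


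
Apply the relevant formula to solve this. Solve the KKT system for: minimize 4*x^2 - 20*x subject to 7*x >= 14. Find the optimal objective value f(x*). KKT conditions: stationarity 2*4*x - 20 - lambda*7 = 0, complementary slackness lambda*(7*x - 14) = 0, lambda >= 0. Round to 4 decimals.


Step 1: Try lambda = 0 (constraint inactive).
Stationarity: 2*4*x - 20 = 0
x* = 20/(2*4) = 2.5
Check constraint: 7*2.5 = 17.5 >= 14 -- satisfied.
Step 2: Compute optimal value.
f(x*) = 4*2.5^2 - 20*2.5 = -25.0


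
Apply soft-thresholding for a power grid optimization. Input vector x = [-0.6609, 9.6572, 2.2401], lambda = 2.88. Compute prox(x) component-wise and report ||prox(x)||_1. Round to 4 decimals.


Soft-thresholding with lambda = 2.88:
prox(-0.6609) = sign(-0.6609)*max(|-0.6609| - 2.88, 0) = 0.0
prox(9.6572) = sign(9.6572)*max(|9.6572| - 2.88, 0) = 6.7772
prox(2.2401) = sign(2.2401)*max(|2.2401| - 2.88, 0) = 0.0
prox(x) = [0.0, 6.7772, 0.0]
||prox(x)||_1 = 0.0 + 6.7772 + 0.0 = 6.7772


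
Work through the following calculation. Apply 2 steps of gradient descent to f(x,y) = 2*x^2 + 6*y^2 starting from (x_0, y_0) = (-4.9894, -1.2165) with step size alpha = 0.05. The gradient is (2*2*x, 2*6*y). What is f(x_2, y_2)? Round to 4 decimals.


Gradient descent on f(x,y) = 2*x^2 + 6*y^2.
Starting point: (-4.9894, -1.2165), alpha = 0.05
Step 1: grad_x = 2*2*-4.9894 = -19.9576, grad_y = 2*6*-1.2165 = -14.598
  x_1 = -4.9894 - 0.05*-19.9576 = -3.9915
  y_1 = -1.2165 - 0.05*-14.598 = -0.4866
Step 2: grad_x = 2*2*-3.9915 = -15.9661, grad_y = 2*6*-0.4866 = -5.8392
  x_2 = -3.9915 - 0.05*-15.9661 = -3.1932
  y_2 = -0.4866 - 0.05*-5.8392 = -0.1946
f(-3.1932, -0.1946) = 2*(-3.1932)^2 + 6*(-0.1946)^2 = 20.6206


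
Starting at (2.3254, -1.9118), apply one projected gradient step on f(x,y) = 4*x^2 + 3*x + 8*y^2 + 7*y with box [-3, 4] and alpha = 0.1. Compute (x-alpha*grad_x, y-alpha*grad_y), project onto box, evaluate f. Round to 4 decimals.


Step 1: Compute gradient at (2.3254, -1.9118).
grad_x = 2*4*2.3254 + 3 = 21.6032
grad_y = 2*8*-1.9118 + 7 = -23.5888
Step 2: Gradient step.
x_raw = 2.3254 - 0.1*21.6032 = 0.1651
y_raw = -1.9118 - 0.1*-23.5888 = 0.4471
Step 3: Project onto [-3, 4].
x_proj = clip(0.1651) = 0.1651
y_proj = clip(0.4471) = 0.4471
Step 4: Evaluate f.
f(0.1651, 0.4471) = 5.3328


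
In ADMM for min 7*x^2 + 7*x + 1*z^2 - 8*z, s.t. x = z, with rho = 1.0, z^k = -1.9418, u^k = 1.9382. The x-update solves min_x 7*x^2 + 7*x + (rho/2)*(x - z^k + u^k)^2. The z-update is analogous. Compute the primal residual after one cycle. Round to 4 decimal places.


ADMM iteration with rho = 1.0, z^k = -1.9418, u^k = 1.9382
Step 1: x-update.
Minimize 7*x^2 + 7*x + (1.0/2)*(x + 1.9418 + 1.9382)^2
FOC: (2*7 + 1.0)*x = -7 + 1.0*(-1.9418 - 1.9382)
x^{k+1} = -0.7253
Step 2: z-update.
Minimize 1*z^2 - 8*z + (1.0/2)*(-0.7253 - z + 1.9382)^2
FOC: (2*1 + 1.0)*z = 8 + 1.0*(-0.7253 + 1.9382)
z^{k+1} = 3.071
Step 3: u-update.
u^{k+1} = 1.9382 - 0.7253 - 3.071 = -1.8581
Step 4: Primal residual = |-0.7253 - 3.071| = 3.7963


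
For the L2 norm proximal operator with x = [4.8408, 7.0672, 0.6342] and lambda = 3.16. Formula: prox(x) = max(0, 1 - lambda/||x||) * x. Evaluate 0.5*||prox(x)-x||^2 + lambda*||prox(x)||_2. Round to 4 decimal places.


Step 1: Compute ||x||.
||x|| = 8.5896
Step 2: Compute scaling factor.
scale = max(0, 1 - 3.16/8.5896) = 0.6321
Step 3: prox(x) = [3.0599, 4.4673, 0.4009]
||prox(x)|| = 5.4296
Step 4: Proximal objective.
0.5*||prox-x||^2 = 4.9928
lambda*||prox|| = 17.1575
Total = 22.1503


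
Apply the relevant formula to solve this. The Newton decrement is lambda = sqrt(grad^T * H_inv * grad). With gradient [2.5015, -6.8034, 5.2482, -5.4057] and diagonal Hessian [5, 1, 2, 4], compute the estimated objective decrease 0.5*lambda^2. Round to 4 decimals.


Step 1: H is diagonal, so H^(-1) * g = [0.5003, -6.8034, 2.6241, -1.3514].
Step 2: g^T H^(-1) g = sum_i g_i^2 / H_ii
  = (2.5015)^2/5 + (-6.8034)^2/1 + (5.2482)^2/2 + (-5.4057)^2/4
  = 1.2515 + 46.2863 + 13.7718 + 7.3054 = 68.615
Step 3: Objective decrease = 0.5 * g^T H^(-1) g = 34.3075


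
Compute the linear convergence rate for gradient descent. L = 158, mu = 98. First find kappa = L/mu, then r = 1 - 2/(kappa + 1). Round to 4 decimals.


Step 1: Compute the condition number.
kappa = L/mu = 158/98 = 1.6122
Step 2: Compute the convergence rate.
r = 1 - 2/(kappa + 1) = 1 - 2*mu/(L + mu) = (L - mu)/(L + mu) = 60/256 = 0.2344


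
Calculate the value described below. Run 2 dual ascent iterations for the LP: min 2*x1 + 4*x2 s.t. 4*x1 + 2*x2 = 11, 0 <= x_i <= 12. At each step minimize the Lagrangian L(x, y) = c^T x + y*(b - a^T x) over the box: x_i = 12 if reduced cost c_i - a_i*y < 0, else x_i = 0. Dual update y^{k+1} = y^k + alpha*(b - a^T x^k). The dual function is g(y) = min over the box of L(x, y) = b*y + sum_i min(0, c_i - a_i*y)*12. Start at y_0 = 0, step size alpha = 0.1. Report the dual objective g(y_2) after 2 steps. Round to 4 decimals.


Dual ascent for LP: min 2*x1 + 4*x2, 4*x1 + 2*x2 = 11, 0 <= x_i <= 12
Step 1: y^k = 0.0, reduced costs: (2.0, 4.0)
  x^k = (0.0, 0.0), subgradient = b - a^T x = 11.0
  y^{k+1} = 0.0 + 0.1*11.0 = 1.1
Step 2: y^k = 1.1, reduced costs: (-2.4, 1.8)
  x^k = (12.0, 0.0), subgradient = b - a^T x = -37.0
  y^{k+1} = 1.1 + 0.1*-37.0 = -2.6
Dual objective at y_2 = -2.6: reduced costs (12.4, 9.2), box minimizer x = (0.0, 0.0)
g(y_2) = b*y + (c1 - a1*y)*x1 + (c2 - a2*y)*x2 = 11*(-2.6) + 12.4*0.0 + 9.2*0.0 = -28.6 + 0.0 + 0.0 = -28.6


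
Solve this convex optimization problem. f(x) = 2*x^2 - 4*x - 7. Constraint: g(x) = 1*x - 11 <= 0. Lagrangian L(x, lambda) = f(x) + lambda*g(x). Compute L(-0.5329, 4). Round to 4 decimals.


Step 1: Evaluate f(x).
f(-0.5329) = 2*(-0.5329)^2 - 4*(-0.5329) - 7 = -4.3004
Step 2: Evaluate g(x).
g(-0.5329) = 1*-0.5329 - 11 = -11.5329
Step 3: Compute Lagrangian.
L = -4.3004 + 4*-11.5329 = -50.432


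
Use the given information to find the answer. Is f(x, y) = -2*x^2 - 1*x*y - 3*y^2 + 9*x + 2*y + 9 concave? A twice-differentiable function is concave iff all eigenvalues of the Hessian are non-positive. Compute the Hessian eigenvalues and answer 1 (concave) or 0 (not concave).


The Hessian of f(x,y) = -2*x^2 - 1*x*y - 3*y^2 + 9*x + 2*y + 9 is:
H = [[-4, -1], [-1, -6]]
Trace = -4 - 6 = -10
Determinant = -4*-6 - (-1)^2 = 23
Discriminant = (-10)^2 - 4*23 = 8.0
Eigenvalues: lambda_1 = -6.4142, lambda_2 = -3.5858
The function is concave.

1


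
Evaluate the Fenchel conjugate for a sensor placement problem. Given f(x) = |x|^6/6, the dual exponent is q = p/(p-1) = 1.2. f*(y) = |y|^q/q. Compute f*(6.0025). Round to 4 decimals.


The conjugate exponent q satisfies 1/p + 1/q = 1.
p = 6, so q = 6/(6 - 1) = 1.2
|y|^q = 6.0025^1.2 = 8.5901
f*(6.0025) = 8.5901 / 1.2 = 7.1584


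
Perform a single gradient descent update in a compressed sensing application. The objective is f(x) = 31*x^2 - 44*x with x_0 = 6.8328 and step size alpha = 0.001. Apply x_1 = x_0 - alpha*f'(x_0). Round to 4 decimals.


We compute the gradient at x_0 and apply the update.
f'(x) = 62*x - 44
f'(6.8328) = 62*6.8328 - 44 = 379.6336
x_1 = 6.8328 - 0.001*379.6336 = 6.4532


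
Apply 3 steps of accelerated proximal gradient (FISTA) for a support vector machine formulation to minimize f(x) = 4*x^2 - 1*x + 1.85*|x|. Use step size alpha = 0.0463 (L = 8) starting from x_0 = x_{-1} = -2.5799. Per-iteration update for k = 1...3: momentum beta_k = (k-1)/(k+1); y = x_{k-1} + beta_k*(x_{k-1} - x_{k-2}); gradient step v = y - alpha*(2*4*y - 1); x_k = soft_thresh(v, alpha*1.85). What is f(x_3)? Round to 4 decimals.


FISTA on f(x) = 4*x^2 - 1*x + 1.85*|x|
L = 8, alpha = 0.0463
Iteration 1: beta = 0.0, y = -2.5799 + 0.0*(-2.5799 + 2.5799) = -2.5799
  grad(y) = -21.6392, v = y - alpha*grad = -1.578
  prox(v) = soft_thresh(-1.578, 0.0857) = -1.4924
Iteration 2: beta = 0.3333, y = -1.4924 + 0.3333*(-1.4924 + 2.5799) = -1.1298
  grad(y) = -10.0387, v = y - alpha*grad = -0.665
  prox(v) = soft_thresh(-0.665, 0.0857) = -0.5794
Iteration 3: beta = 0.5, y = -0.5794 + 0.5*(-0.5794 + 1.4924) = -0.1229
  grad(y) = -1.9833, v = y - alpha*grad = -0.0311
  prox(v) = soft_thresh(-0.0311, 0.0857) = 0.0
f(x_3) = 4*0.0^2 - 1*0.0 + 1.85*|0.0| = 0.0


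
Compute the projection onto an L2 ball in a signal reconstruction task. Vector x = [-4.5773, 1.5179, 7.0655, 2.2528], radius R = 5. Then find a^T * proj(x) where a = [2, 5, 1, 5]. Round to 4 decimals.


Step 1: Compute ||x|| (intermediates to 6 decimals).
||x|| = sqrt((-4.5773)^2 + 1.5179^2 + 7.0655^2 + 2.2528^2) = 8.846021
Step 2: Project.
Since ||x|| > R, scale = R/||x|| = 5/8.846021 = 0.565226, proj(x) = scale * x
proj(x) = [-2.587209, 0.857957, 3.993604, 1.273341]
Step 3: Dot product.
a^T * proj(x) = 2*(-2.587209) + 5*0.857957 + 1*3.993604 + 5*1.273341 = 9.4757


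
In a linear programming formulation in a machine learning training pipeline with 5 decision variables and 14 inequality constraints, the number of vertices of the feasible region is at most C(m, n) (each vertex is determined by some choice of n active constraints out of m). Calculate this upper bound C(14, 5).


Each vertex corresponds to some choice of n active constraints out of m, so the number of vertices is at most C(m, n) = m! / (n!(m-n)!).
m = 14, n = 5
Numerator: 14 * 13 * 12 * 11 * 10
Denominator: 5! = 120
C(14, 5) = 2002


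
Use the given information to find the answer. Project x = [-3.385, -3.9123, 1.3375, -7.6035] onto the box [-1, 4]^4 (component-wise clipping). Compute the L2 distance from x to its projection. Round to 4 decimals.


Project each component onto [-1, 4].
clip(-3.385) = -1.0, clip(-3.9123) = -1.0, clip(1.3375) = 1.3375, clip(-7.6035) = -1.0
Projection = [-1.0, -1.0, 1.3375, -1.0]
Squared diffs: [5.6882, 8.4815, 0.0, 43.6062]
Distance = sqrt(57.7759) = 7.601


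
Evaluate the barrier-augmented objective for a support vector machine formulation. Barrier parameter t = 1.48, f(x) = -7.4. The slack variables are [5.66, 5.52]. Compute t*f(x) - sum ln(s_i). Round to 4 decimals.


Step 1: Compute log-barrier.
ln values: [1.7334, 1.7084]
phi = -(1.7334 + 1.7084) = -3.4418
Step 2: Compute augmented objective.
t*f(x) = 1.48*-7.4 = -10.952
Total = -10.952 - 3.4418 = -14.3938


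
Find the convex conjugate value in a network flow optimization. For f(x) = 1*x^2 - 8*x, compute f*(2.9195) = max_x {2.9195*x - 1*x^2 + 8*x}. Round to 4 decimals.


f*(y) = sup_x {y*x - a*x^2 - b*x} = sup_x {(y-b)*x - a*x^2}
FOC: (y - b) - 2a*x = 0 => x* = (y - b)/(2a)
x* = (2.9195 + 8)/(2*1) = 5.4598
f*(2.9195) = (y-b)^2/(4a) = (2.9195 + 8)^2/(4*1)
= 119.2355/4 = 29.8089


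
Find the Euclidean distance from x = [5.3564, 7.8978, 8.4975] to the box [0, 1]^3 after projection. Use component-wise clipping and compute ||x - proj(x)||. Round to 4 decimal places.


Project each component onto [0, 1].
clip(5.3564) = 1.0, clip(7.8978) = 1.0, clip(8.4975) = 1.0
Projection = [1.0, 1.0, 1.0]
Squared diffs: [18.9782, 47.5796, 56.2125]
Distance = sqrt(122.7703) = 11.0802


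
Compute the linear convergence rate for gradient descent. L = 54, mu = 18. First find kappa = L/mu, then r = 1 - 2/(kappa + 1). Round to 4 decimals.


Step 1: Compute the condition number.
kappa = L/mu = 54/18 = 3.0
Step 2: Compute the convergence rate.
r = 1 - 2/(kappa + 1) = 1 - 2*mu/(L + mu) = (L - mu)/(L + mu) = 36/72 = 0.5


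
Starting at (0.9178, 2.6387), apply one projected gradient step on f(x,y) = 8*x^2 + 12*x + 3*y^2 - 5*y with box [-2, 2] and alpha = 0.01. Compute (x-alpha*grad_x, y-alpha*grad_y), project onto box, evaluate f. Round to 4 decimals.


Step 1: Compute gradient at (0.9178, 2.6387).
grad_x = 2*8*0.9178 + 12 = 26.6848
grad_y = 2*3*2.6387 - 5 = 10.8322
Step 2: Gradient step.
x_raw = 0.9178 - 0.01*26.6848 = 0.651
y_raw = 2.6387 - 0.01*10.8322 = 2.5304
Step 3: Project onto [-2, 2].
x_proj = clip(0.651) = 0.651
y_proj = clip(2.5304) = 2.0
Step 4: Evaluate f.
f(0.651, 2.0) = 13.2013


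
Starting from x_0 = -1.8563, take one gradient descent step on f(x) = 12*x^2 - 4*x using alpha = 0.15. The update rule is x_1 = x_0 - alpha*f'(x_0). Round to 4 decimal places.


We compute the gradient at x_0 and apply the update.
f'(x) = 24*x - 4
f'(-1.8563) = 24*-1.8563 - 4 = -48.5512
x_1 = -1.8563 - 0.15*-48.5512 = 5.4264


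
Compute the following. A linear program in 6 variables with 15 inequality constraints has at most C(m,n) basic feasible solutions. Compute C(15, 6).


Each vertex corresponds to some choice of n active constraints out of m, so the number of vertices is at most C(m, n) = m! / (n!(m-n)!).
m = 15, n = 6
Numerator: 15 * 14 * 13 * 12 * 11 * 10
Denominator: 6! = 720
C(15, 6) = 5005


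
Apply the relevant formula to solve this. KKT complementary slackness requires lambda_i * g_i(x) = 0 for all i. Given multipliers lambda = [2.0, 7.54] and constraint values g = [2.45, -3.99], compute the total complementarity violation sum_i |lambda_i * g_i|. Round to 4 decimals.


KKT complementary slackness check:
lambda_1 * g_1 = 2.0 * 2.45 = 4.9
lambda_2 * g_2 = 7.54 * -3.99 = -30.0846
Total violation = 4.9 + 30.0846 = 34.9846


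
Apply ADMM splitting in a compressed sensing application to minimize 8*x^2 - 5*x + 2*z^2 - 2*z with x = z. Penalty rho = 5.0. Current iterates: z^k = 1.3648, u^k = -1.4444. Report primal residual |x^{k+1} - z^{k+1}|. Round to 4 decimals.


ADMM iteration with rho = 5.0, z^k = 1.3648, u^k = -1.4444
Step 1: x-update.
Minimize 8*x^2 - 5*x + (5.0/2)*(x - 1.3648 - 1.4444)^2
FOC: (2*8 + 5.0)*x = 5 + 5.0*(1.3648 + 1.4444)
x^{k+1} = 0.907
Step 2: z-update.
Minimize 2*z^2 - 2*z + (5.0/2)*(0.907 - z - 1.4444)^2
FOC: (2*2 + 5.0)*z = 2 + 5.0*(0.907 - 1.4444)
z^{k+1} = -0.0764
Step 3: u-update.
u^{k+1} = -1.4444 + 0.907 + 0.0764 = -0.4611
Step 4: Primal residual = |0.907 + 0.0764| = 0.9833


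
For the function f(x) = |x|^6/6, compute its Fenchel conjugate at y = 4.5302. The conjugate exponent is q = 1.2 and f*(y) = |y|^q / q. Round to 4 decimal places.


The conjugate exponent q satisfies 1/p + 1/q = 1.
p = 6, so q = 6/(6 - 1) = 1.2
|y|^q = 4.5302^1.2 = 6.1283
f*(4.5302) = 6.1283 / 1.2 = 5.1069


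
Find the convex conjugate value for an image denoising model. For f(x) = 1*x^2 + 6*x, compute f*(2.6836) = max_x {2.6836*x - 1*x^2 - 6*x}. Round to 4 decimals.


f*(y) = sup_x {y*x - a*x^2 - b*x} = sup_x {(y-b)*x - a*x^2}
FOC: (y - b) - 2a*x = 0 => x* = (y - b)/(2a)
x* = (2.6836 - 6)/(2*1) = -1.6582
f*(2.6836) = (y-b)^2/(4a) = (2.6836 - 6)^2/(4*1)
= 10.9985/4 = 2.7496


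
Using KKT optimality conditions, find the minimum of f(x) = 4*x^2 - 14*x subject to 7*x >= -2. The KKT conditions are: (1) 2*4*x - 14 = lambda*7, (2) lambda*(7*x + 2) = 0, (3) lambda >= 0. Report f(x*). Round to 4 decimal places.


Step 1: Try lambda = 0 (constraint inactive).
Stationarity: 2*4*x - 14 = 0
x* = 14/(2*4) = 1.75
Check constraint: 7*1.75 = 12.25 >= -2 -- satisfied.
Step 2: Compute optimal value.
f(x*) = 4*1.75^2 - 14*1.75 = -12.25
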